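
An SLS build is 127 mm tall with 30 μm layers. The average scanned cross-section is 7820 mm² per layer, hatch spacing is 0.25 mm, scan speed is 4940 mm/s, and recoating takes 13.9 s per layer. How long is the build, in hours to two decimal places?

23.80 hours

Layer count = ceil(127 / 0.03) = 4234.
Hatch length per layer: 7820 / 0.25 → 31280 mm.
Scan time per layer: 31280 / 4940 → 6.332 s.
Time per layer: 6.332 + 13.9 → 20.232 s.
Build time = 4234 × 20.232 = 85662.288 s = 23.80 hours.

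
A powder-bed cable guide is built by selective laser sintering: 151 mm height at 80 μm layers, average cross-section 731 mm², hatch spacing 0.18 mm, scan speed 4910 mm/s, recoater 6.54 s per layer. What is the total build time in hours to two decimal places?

Layer count = ceil(151 / 0.08) = 1888.
Per-layer scan distance = 731 / 0.18 = 4061.1 mm.
Laser time per layer = 4061.1 / 4910 = 0.8271 s.
Time per layer = 0.8271 + 6.54, so 7.3671 s.
1888 layers × 7.3671 s/layer = 13909.0848 s, i.e. 3.86 hours.

3.86 hours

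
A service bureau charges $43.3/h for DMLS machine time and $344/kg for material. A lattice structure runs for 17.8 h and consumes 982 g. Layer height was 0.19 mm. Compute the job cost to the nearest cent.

$1108.55

Machine-time cost = 43.3 × 17.8, so $770.74.
Material cost: 344 × 982/1000 → $337.808.
Job cost: 770.74 + 337.808 = 1108.548 ≈ $1108.55.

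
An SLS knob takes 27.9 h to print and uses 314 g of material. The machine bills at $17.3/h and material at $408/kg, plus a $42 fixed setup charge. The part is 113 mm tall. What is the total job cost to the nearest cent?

Machine-time cost = 17.3 × 27.9 = $482.67.
Feedstock cost = 408 × 314/1000 = $128.112.
Total = 482.67 + 128.112 + 42 = 652.782 ≈ $652.78.

$652.78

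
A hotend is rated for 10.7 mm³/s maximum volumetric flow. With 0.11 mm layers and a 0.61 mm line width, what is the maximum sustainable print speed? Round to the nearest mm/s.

Bead cross-section: 0.11 × 0.61 → 0.0671 mm².
Max speed = 10.7 / 0.0671 = 159.46 ≈ 159 mm/s.

159 mm/s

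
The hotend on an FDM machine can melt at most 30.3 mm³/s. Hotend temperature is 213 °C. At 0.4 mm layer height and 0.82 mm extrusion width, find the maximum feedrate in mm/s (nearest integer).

Extrusion cross-section = 0.4 × 0.82, so 0.328 mm².
v_max = Q/A = 30.3/0.328 = 92.38 mm/s → 92 mm/s.

92 mm/s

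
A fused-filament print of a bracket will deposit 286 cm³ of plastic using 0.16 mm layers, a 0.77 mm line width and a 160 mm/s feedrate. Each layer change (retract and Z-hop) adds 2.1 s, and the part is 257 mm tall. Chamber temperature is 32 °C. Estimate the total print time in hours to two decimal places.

4.97 hours

Bead cross-section = 0.16 × 0.77 = 0.1232 mm².
Toolpath length = 286 cm³ / 0.1232 mm² = 286000 / 0.1232 = 2321428.6 mm.
Print-move time = 2321428.6 / 160, so 14508.9 s.
Layers = ⌈257/0.16⌉ = 1607.
Layer-change overhead: 1607 × 2.1 → 3374.7 s.
Total = 14508.9 + 3374.7 = 17883.6 s = 4.97 hours.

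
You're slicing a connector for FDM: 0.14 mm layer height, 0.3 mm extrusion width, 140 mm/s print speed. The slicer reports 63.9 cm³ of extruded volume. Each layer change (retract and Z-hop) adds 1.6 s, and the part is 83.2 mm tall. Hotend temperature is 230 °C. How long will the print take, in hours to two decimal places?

3.28 hours

Line area: 0.14 × 0.3 → 0.042 mm².
Path length: 63900 mm³ / 0.042 mm² → 1521428.6 mm.
Time extruding = 1521428.6 / 140, so 10867.3 s.
Layer count = ceil(83.2 / 0.14) = 595.
Z-hop total = 595 × 1.6 = 952 s.
Total = 10867.3 + 952 = 11819.3 s = 3.28 hours.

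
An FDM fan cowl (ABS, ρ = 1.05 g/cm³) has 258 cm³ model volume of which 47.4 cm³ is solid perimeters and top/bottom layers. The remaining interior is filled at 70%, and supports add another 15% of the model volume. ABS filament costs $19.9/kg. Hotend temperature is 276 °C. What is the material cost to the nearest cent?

Interior volume: 258 − 47.4 → 210.6 cm³.
Deposited infill = 0.70 × 210.6 = 147.42 cm³.
Support = 0.15 × 258 = 38.7 cm³.
Total extruded = 47.4 + 147.42 + 38.7 = 233.52 cm³.
Mass = 233.52 × 1.05 = 245.196 g.
Cost = 245.196 g / 1000 × $19.9/kg = $4.88.

$4.88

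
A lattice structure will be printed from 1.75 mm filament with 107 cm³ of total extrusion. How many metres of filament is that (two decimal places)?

44.49 m

Cross-section of 1.75 mm filament: π·(1.75/2)² = 2.4053 mm².
Length = 107 cm³ / 2.4053 mm² = 107000 / 2.4053 = 44485.1 mm = 44.49 m.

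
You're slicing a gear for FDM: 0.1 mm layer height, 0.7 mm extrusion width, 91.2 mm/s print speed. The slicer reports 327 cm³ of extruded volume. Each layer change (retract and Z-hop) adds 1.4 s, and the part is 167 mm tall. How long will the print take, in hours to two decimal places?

14.88 hours

Line area: 0.1 × 0.7 → 0.07 mm².
Total extruded path = 327000/0.07 = 4671428.6 mm.
Print-move time = 4671428.6 / 91.2, so 51221.8 s.
Layer count = ceil(167 / 0.1) = 1670.
Z-hop total: 1670 × 1.4 → 2338 s.
Total = 51221.8 + 2338 = 53559.8 s = 14.88 hours.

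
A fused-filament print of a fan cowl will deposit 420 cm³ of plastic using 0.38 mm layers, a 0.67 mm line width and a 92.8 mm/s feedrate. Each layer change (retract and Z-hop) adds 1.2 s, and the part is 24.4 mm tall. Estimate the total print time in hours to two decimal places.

4.96 hours

Line area = 0.38 × 0.67, so 0.2546 mm².
Total extruded path = 420000/0.2546 = 1649646.5 mm.
Extrusion time = 1649646.5 / 92.8, so 17776.4 s.
Number of layers: 24.4 / 0.38 → 65 (rounded up).
Layer-change overhead = 65 × 1.2 = 78 s.
Altogether 17776.4 + 78 = 17854.4 s, i.e. 4.96 hours.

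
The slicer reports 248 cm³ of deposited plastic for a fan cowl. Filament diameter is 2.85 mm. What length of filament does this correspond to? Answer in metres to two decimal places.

A = π r² = π × 1.425² = 6.3794 mm².
Length = 248 cm³ / 6.3794 mm² = 248000 / 6.3794 = 38875.13 mm = 38.88 m.

38.88 m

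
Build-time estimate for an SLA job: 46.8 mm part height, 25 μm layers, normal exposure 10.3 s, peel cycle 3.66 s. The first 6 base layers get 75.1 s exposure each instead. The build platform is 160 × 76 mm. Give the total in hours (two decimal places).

Number of layers: 46.8 / 0.025 → 1872 (rounded up).
Base layers: 6 × (75.1 + 3.66) → 472.56 s.
Remaining layers = 1866 × (10.3 + 3.66) = 26049.36 s.
Total = 472.56 + 26049.36 = 26521.92 s = 7.37 hours.

7.37 hours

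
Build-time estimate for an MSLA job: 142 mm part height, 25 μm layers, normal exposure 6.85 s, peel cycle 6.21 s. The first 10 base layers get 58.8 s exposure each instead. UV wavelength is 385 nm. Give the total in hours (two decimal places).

20.75 hours

Layers = ⌈142/0.025⌉ = 5680.
Burn-in layers: 10 × (58.8 + 6.21) → 650.1 s.
Regular layers: 5670 × (6.85 + 6.21) → 74050.2 s.
Sum: 650.1 + 74050.2 = 74700.3 s → 20.75 hours.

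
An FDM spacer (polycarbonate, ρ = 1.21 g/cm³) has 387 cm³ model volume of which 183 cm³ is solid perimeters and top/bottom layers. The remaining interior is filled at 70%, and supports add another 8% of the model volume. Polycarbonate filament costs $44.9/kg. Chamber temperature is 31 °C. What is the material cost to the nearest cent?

Volume inside the shell: 387 − 183 → 204 cm³.
Infill deposited = 0.70 × 204, so 142.8 cm³.
Support: 0.08 × 387 → 30.96 cm³.
Total printed volume: 183 + 142.8 + 30.96 → 356.76 cm³.
Mass = 356.76 × 1.21, so 431.6796 g.
Cost = 431.6796 g / 1000 × $44.9/kg = $19.38.

$19.38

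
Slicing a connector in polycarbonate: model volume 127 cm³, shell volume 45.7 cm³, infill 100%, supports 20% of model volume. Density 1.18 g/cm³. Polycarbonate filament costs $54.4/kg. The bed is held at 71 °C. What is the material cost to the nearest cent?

Infill region: 127 − 45.7 → 81.3 cm³.
Infill deposited = 1.00 × 81.3 = 81.3 cm³.
Support = 0.20 × 127 = 25.4 cm³.
Total extruded = 45.7 + 81.3 + 25.4, so 152.4 cm³.
Mass = 152.4 × 1.18 = 179.832 g.
Cost = 179.832 g / 1000 × $54.4/kg = $9.78.

$9.78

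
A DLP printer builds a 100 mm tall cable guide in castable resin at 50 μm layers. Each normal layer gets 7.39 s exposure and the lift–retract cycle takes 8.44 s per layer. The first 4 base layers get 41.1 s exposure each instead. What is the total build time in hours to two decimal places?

Layers = ⌈100/0.05⌉ = 2000.
Burn-in layers = 4 × (41.1 + 8.44), so 198.16 s.
Normal layers = 1996 × (7.39 + 8.44), so 31596.68 s.
Sum: 198.16 + 31596.68 = 31794.84 s → 8.83 hours.

8.83 hours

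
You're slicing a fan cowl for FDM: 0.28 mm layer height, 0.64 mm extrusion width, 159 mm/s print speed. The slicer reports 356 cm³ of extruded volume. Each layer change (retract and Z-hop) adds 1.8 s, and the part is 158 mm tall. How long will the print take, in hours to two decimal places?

3.75 hours

Extrusion cross-section: 0.28 × 0.64 → 0.1792 mm².
Toolpath length = 356 cm³ / 0.1792 mm² = 356000 / 0.1792 = 1986607.1 mm.
Extrusion time: 1986607.1 / 159 → 12494.4 s.
Number of layers: 158 / 0.28 → 565 (rounded up).
Non-print overhead = 565 × 1.8, so 1017 s.
Altogether 12494.4 + 1017 = 13511.4 s, i.e. 3.75 hours.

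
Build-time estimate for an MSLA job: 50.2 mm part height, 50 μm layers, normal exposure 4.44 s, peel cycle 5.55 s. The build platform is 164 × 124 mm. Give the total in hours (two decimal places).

2.79 hours

Layers = ⌈50.2/0.05⌉ = 1004.
Each layer takes: 4.44 + 5.55 → 9.99 s.
Total = 1004 × 9.99 = 10029.96 s = 2.79 hours.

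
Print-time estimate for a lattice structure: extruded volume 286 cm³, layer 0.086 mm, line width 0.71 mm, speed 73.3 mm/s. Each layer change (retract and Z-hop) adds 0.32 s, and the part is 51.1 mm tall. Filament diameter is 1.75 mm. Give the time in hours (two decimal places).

Bead cross-section = 0.086 × 0.71 = 0.06106 mm².
Total extruded path = 286000/0.06106 = 4683917.5 mm.
Extrusion time = 4683917.5 / 73.3 = 63900.6 s.
Layers = ⌈51.1/0.086⌉ = 595.
Z-hop total: 595 × 0.32 → 190.4 s.
Altogether 63900.6 + 190.4 = 64091 s, i.e. 17.80 hours.

17.80 hours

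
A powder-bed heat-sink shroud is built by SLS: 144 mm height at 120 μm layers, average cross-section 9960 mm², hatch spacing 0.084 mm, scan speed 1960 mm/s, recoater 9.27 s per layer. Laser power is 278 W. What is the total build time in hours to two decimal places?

23.26 hours

Number of layers: 144 / 0.12 → 1200 (rounded up).
Hatch length per layer: 9960 / 0.084 → 118571.4 mm.
Per-layer scan time = 118571.4 / 1960 = 60.4956 s.
Time per layer = 60.4956 + 9.27, so 69.7656 s.
Total: 1200 × 69.7656 s = 83718.72 s → 23.26 hours.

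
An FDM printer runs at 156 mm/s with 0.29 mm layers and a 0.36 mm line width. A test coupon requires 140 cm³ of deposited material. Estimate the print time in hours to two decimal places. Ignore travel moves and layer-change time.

2.39 hours

Extrusion cross-section: 0.29 × 0.36 → 0.1044 mm².
Path length: 140000 mm³ / 0.1044 mm² → 1340996.2 mm.
Extrusion time: 1340996.2 / 156 → 8596.1 s.
In the requested units: 8596.1 s = 2.39 hours.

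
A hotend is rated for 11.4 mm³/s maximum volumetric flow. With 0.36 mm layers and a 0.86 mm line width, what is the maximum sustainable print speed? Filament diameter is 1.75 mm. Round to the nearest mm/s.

37 mm/s

Extrusion cross-section = 0.36 × 0.86 = 0.3096 mm².
v_max = Q/A = 11.4/0.3096 = 36.82 mm/s → 37 mm/s.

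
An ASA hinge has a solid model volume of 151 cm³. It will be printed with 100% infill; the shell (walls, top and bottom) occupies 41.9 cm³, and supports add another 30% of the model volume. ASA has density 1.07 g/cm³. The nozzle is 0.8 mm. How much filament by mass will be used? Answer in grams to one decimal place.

Infill region = 151 − 41.9 = 109.1 cm³.
Deposited infill: 1.00 × 109.1 → 109.1 cm³.
Support = 0.30 × 151 = 45.3 cm³.
Total printed volume = 41.9 + 109.1 + 45.3 = 196.3 cm³.
Mass = 196.3 × 1.07, so 210.041 g.

210.0 g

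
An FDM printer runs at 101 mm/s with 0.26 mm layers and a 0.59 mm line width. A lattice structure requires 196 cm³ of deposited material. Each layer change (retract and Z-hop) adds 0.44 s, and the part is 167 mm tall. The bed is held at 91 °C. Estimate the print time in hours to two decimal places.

Bead cross-section = 0.26 × 0.59, so 0.1534 mm².
Total extruded path = 196000/0.1534 = 1277705.3 mm.
Print-move time = 1277705.3 / 101, so 12650.5 s.
Layer count = ceil(167 / 0.26) = 643.
Layer-change overhead = 643 × 0.44, so 282.92 s.
Altogether 12650.5 + 282.92 = 12933.42 s, i.e. 3.59 hours.

3.59 hours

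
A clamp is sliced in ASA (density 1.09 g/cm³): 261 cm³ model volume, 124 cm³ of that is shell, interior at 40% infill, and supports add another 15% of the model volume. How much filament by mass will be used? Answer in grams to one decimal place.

Interior volume = 261 − 124, so 137 cm³.
Infill deposited = 0.40 × 137, so 54.8 cm³.
Support = 0.15 × 261, so 39.15 cm³.
Total extruded = 124 + 54.8 + 39.15 = 217.95 cm³.
Mass = 217.95 × 1.09, so 237.5655 g.

237.6 g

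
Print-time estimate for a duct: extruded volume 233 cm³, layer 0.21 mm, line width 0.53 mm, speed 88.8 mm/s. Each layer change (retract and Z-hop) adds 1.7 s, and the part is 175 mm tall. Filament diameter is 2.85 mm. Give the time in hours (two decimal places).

Line area: 0.21 × 0.53 → 0.1113 mm².
Total extruded path = 233000/0.1113 = 2093441.2 mm.
Time extruding: 2093441.2 / 88.8 → 23574.8 s.
Layer count = ceil(175 / 0.21) = 834.
Z-hop total = 834 × 1.7, so 1417.8 s.
Altogether 23574.8 + 1417.8 = 24992.6 s, i.e. 6.94 hours.

6.94 hours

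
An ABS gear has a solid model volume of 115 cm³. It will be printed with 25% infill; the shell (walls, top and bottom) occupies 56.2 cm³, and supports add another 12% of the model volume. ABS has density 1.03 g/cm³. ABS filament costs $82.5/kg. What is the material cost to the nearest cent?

$7.20

Interior volume = 115 − 56.2, so 58.8 cm³.
Infill deposited: 0.25 × 58.8 → 14.7 cm³.
Support: 0.12 × 115 → 13.8 cm³.
Deposited volume = 56.2 + 14.7 + 13.8 = 84.7 cm³.
Mass: 84.7 × 1.03 → 87.241 g.
At $82.5/kg: 87.241/1000 × 82.5 = $7.20.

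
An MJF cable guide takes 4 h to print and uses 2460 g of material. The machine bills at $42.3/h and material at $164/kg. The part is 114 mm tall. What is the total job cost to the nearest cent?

$572.64

Time charge = 42.3 × 4, so $169.20.
Material charge: 164 × 2460/1000 → $403.44.
Job cost: 169.20 + 403.44 = $572.64.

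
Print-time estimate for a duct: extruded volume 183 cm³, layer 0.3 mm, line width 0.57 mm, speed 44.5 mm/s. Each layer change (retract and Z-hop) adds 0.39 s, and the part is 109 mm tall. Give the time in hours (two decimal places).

6.72 hours

Line area = 0.3 × 0.57 = 0.171 mm².
Toolpath length = 183 cm³ / 0.171 mm² = 183000 / 0.171 = 1070175.4 mm.
Extrusion time = 1070175.4 / 44.5 = 24048.9 s.
Layers = ⌈109/0.3⌉ = 364.
Z-hop total: 364 × 0.39 → 141.96 s.
Total = 24048.9 + 141.96 = 24190.86 s = 6.72 hours.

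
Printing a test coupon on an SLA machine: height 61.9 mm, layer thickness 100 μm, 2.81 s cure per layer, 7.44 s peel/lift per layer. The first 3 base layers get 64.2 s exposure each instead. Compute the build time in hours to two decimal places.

1.81 hours

Number of layers: 61.9 / 0.1 → 619 (rounded up).
Base layers = 3 × (64.2 + 7.44), so 214.92 s.
Remaining layers = 616 × (2.81 + 7.44), so 6314 s.
Sum: 214.92 + 6314 = 6528.92 s → 1.81 hours.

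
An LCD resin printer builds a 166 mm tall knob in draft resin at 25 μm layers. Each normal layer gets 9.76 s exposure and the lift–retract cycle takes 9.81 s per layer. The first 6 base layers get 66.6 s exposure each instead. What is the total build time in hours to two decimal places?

Layer count = ceil(166 / 0.025) = 6640.
Burn-in layers = 6 × (66.6 + 9.81), so 458.46 s.
Normal layers = 6634 × (9.76 + 9.81) = 129827.38 s.
Sum: 458.46 + 129827.38 = 130285.84 s → 36.19 hours.

36.19 hours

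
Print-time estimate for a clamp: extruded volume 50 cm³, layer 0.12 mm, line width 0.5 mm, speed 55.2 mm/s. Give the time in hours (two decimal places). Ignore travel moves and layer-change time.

Extrusion cross-section = 0.12 × 0.5 = 0.06 mm².
Total extruded path = 50000/0.06 = 833333.3 mm.
Extrusion time = 833333.3 / 55.2 = 15096.6 s.
That's 15096.6 s → 4.19 hours.

4.19 hours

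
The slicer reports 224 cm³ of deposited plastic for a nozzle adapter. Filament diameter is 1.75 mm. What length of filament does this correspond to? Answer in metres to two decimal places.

Filament cross-section = π × (1.75/2)² = 2.4053 mm².
Length = 224 cm³ / 2.4053 mm² = 224000 / 2.4053 = 93127.68 mm = 93.13 m.

93.13 m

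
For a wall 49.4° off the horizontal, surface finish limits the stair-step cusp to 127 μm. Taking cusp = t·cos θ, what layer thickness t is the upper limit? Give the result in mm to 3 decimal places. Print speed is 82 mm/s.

0.195 mm

t = h_c / cos θ = 0.127 / 0.6508 = 0.195 mm.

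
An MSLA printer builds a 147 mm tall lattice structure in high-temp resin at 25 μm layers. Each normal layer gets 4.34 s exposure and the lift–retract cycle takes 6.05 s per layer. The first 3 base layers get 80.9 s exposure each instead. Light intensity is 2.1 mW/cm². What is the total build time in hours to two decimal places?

Layer count = ceil(147 / 0.025) = 5880.
Base layers = 3 × (80.9 + 6.05), so 260.85 s.
Regular layers = 5877 × (4.34 + 6.05), so 61062.03 s.
Total = 260.85 + 61062.03 = 61322.88 s = 17.03 hours.

17.03 hours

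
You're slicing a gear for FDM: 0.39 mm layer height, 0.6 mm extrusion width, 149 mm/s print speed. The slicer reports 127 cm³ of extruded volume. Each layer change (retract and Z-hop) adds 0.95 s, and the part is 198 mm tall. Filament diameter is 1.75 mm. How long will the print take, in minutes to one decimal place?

68.8 minutes

Line area: 0.39 × 0.6 → 0.234 mm².
Total extruded path = 127000/0.234 = 542735 mm.
Print-move time = 542735 / 149 = 3642.5 s.
Number of layers: 198 / 0.39 → 508 (rounded up).
Non-print overhead = 508 × 0.95 = 482.6 s.
Altogether 3642.5 + 482.6 = 4125.1 s, i.e. 68.8 minutes.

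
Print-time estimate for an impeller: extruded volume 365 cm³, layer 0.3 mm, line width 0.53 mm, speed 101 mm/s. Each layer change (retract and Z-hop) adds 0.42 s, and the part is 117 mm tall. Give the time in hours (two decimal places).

6.36 hours

Bead cross-section = 0.3 × 0.53 = 0.159 mm².
Path length: 365000 mm³ / 0.159 mm² → 2295597.5 mm.
Extrusion time = 2295597.5 / 101, so 22728.7 s.
Layer count = ceil(117 / 0.3) = 390.
Layer-change overhead = 390 × 0.42, so 163.8 s.
Altogether 22728.7 + 163.8 = 22892.5 s, i.e. 6.36 hours.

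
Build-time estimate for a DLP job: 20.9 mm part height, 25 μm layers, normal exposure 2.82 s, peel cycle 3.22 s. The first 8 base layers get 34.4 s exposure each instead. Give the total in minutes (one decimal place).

Layer count = ceil(20.9 / 0.025) = 836.
Bottom layers = 8 × (34.4 + 3.22) = 300.96 s.
Normal layers = 828 × (2.82 + 3.22) = 5001.12 s.
Total = 300.96 + 5001.12 = 5302.08 s = 88.4 minutes.

88.4 minutes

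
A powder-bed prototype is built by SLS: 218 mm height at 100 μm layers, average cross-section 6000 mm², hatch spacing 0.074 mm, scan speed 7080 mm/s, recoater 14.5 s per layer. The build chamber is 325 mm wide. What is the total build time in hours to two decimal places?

15.72 hours

Layers = ⌈218/0.1⌉ = 2180.
Scan path per layer = 6000 / 0.074 = 81081.1 mm.
Scan time per layer = 81081.1 / 7080, so 11.4521 s.
Per-layer time = 11.4521 + 14.5, so 25.9521 s.
Build time = 2180 × 25.9521 = 56575.578 s = 15.72 hours.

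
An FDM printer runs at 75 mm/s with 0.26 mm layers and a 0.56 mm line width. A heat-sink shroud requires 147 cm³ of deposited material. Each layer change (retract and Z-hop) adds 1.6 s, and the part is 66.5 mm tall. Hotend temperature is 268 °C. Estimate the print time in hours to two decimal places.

3.85 hours

Extrusion cross-section: 0.26 × 0.56 → 0.1456 mm².
Path length: 147000 mm³ / 0.1456 mm² → 1009615.4 mm.
Print-move time = 1009615.4 / 75, so 13461.5 s.
Number of layers: 66.5 / 0.26 → 256 (rounded up).
Z-hop total = 256 × 1.6, so 409.6 s.
Total = 13461.5 + 409.6 = 13871.1 s = 3.85 hours.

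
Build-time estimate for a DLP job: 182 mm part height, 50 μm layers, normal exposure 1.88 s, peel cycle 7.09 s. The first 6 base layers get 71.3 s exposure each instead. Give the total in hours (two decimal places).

Layer count = ceil(182 / 0.05) = 3640.
Base layers = 6 × (71.3 + 7.09) = 470.34 s.
Remaining layers: 3634 × (1.88 + 7.09) → 32596.98 s.
Total = 470.34 + 32596.98 = 33067.32 s = 9.19 hours.

9.19 hours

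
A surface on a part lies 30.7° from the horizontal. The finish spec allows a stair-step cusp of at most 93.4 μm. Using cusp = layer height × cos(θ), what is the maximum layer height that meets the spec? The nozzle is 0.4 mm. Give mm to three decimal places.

t = h_c / cos θ = 0.0934 / 0.8599 = 0.109 mm.

0.109 mm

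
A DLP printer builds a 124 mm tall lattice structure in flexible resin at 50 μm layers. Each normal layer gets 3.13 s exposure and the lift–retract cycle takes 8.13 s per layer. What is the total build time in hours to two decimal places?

7.76 hours

Number of layers: 124 / 0.05 → 2480 (rounded up).
Each layer takes: 3.13 + 8.13 → 11.26 s.
Build time: 2480 × 11.26 s = 27924.8 s, i.e. 7.76 hours.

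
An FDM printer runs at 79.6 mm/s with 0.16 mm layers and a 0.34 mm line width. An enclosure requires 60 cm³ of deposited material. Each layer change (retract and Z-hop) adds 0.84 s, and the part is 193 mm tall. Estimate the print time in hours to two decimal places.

4.13 hours

Extrusion cross-section = 0.16 × 0.34, so 0.0544 mm².
Total extruded path = 60000/0.0544 = 1102941.2 mm.
Time extruding: 1102941.2 / 79.6 → 13856 s.
Number of layers: 193 / 0.16 → 1207 (rounded up).
Z-hop total: 1207 × 0.84 → 1013.88 s.
Altogether 13856 + 1013.88 = 14869.88 s, i.e. 4.13 hours.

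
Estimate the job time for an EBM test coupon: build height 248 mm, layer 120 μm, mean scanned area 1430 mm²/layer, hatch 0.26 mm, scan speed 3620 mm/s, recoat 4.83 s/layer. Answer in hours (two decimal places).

Layer count = ceil(248 / 0.12) = 2067.
Scan path per layer = 1430 / 0.26 = 5500 mm.
Beam time per layer = 5500 / 3620, so 1.5193 s.
Time per layer = 1.5193 + 4.83, so 6.3493 s.
2067 layers × 6.3493 s/layer = 13124.0031 s, i.e. 3.65 hours.

3.65 hours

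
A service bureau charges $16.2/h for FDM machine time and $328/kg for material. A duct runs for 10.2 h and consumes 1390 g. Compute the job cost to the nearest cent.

Time charge = 16.2 × 10.2 = $165.24.
Feedstock cost = 328 × 1390/1000, so $455.92.
Job cost: 165.24 + 455.92 = $621.16.

$621.16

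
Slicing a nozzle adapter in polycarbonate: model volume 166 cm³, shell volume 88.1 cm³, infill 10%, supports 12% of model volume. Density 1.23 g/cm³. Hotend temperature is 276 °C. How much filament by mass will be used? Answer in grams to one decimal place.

Interior volume = 166 − 88.1, so 77.9 cm³.
Infill volume = 0.10 × 77.9, so 7.79 cm³.
Support: 0.12 × 166 → 19.92 cm³.
Total extruded: 88.1 + 7.79 + 19.92 → 115.81 cm³.
Mass: 115.81 × 1.23 → 142.4463 g.

142.4 g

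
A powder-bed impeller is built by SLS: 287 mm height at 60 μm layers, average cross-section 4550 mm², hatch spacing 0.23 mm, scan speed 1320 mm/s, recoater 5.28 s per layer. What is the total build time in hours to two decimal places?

Layer count = ceil(287 / 0.06) = 4784.
Per-layer scan distance = 4550 / 0.23, so 19782.6 mm.
Scan time per layer = 19782.6 / 1320, so 14.9868 s.
Time per layer = 14.9868 + 5.28, so 20.2668 s.
Total: 4784 × 20.2668 s = 96956.3712 s → 26.93 hours.

26.93 hours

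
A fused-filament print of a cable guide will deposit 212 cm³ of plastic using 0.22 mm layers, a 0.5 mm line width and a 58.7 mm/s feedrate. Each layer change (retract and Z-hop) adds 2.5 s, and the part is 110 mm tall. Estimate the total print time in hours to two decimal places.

Extrusion cross-section = 0.22 × 0.5, so 0.11 mm².
Toolpath length = 212 cm³ / 0.11 mm² = 212000 / 0.11 = 1927272.7 mm.
Extrusion time = 1927272.7 / 58.7, so 32832.6 s.
Layers = ⌈110/0.22⌉ = 500.
Layer-change overhead: 500 × 2.5 → 1250 s.
Altogether 32832.6 + 1250 = 34082.6 s, i.e. 9.47 hours.

9.47 hours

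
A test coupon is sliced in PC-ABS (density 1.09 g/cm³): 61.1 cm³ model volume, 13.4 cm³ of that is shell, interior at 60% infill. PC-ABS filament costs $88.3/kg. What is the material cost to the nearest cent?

Infill region: 61.1 − 13.4 → 47.7 cm³.
Infill volume = 0.60 × 47.7, so 28.62 cm³.
Total extruded = 13.4 + 28.62 = 42.02 cm³.
Mass = 42.02 × 1.09, so 45.8018 g.
Cost = 45.8018 g / 1000 × $88.3/kg = $4.04.

$4.04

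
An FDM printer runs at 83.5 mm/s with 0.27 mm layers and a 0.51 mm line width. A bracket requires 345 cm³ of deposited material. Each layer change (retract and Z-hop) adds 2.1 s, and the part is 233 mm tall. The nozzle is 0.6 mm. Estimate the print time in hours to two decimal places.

Line area = 0.27 × 0.51 = 0.1377 mm².
Toolpath length = 345 cm³ / 0.1377 mm² = 345000 / 0.1377 = 2505446.6 mm.
Time extruding = 2505446.6 / 83.5 = 30005.3 s.
Layers = ⌈233/0.27⌉ = 863.
Layer-change overhead: 863 × 2.1 → 1812.3 s.
Total = 30005.3 + 1812.3 = 31817.6 s = 8.84 hours.

8.84 hours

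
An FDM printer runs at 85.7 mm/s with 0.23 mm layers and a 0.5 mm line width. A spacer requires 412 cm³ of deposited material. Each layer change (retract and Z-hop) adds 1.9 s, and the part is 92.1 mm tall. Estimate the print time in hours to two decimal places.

Extrusion cross-section = 0.23 × 0.5 = 0.115 mm².
Toolpath length = 412 cm³ / 0.115 mm² = 412000 / 0.115 = 3582608.7 mm.
Extrusion time: 3582608.7 / 85.7 → 41804.1 s.
Layers = ⌈92.1/0.23⌉ = 401.
Layer-change overhead = 401 × 1.9 = 761.9 s.
Altogether 41804.1 + 761.9 = 42566 s, i.e. 11.82 hours.

11.82 hours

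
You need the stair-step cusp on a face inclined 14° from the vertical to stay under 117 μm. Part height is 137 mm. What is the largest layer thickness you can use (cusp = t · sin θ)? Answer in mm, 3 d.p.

sin(14°) = 0.2419; t_max = 0.117/0.2419 = 0.484 mm.

0.484 mm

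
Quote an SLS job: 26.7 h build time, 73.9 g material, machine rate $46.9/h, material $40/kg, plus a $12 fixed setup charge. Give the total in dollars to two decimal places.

Time charge = 46.9 × 26.7, so $1252.23.
Material cost: 40 × 73.9/1000 → $2.956.
Adding setup: 1252.23 + 2.956 + 12 → 1267.186 ≈ $1267.19.

$1267.19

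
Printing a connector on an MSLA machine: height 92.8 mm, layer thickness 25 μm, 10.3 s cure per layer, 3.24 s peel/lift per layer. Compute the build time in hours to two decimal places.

Layers = ⌈92.8/0.025⌉ = 3712.
Each layer takes: 10.3 + 3.24 → 13.54 s.
Total = 3712 × 13.54 = 50260.48 s = 13.96 hours.

13.96 hours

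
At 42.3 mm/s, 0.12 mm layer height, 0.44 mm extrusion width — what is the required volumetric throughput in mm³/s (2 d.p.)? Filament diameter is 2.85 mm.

2.23

A = 0.12 × 0.44, so 0.0528 mm².
Q = v·A = 42.3 × 0.0528 = 2.23 mm³/s.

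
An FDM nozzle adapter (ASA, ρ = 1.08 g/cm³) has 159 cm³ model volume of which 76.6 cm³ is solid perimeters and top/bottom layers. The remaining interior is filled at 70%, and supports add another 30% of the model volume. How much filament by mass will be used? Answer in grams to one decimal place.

196.5 g

Volume inside the shell = 159 − 76.6 = 82.4 cm³.
Deposited infill = 0.70 × 82.4, so 57.68 cm³.
Support = 0.30 × 159 = 47.7 cm³.
Total printed volume: 76.6 + 57.68 + 47.7 → 181.98 cm³.
Mass = 181.98 × 1.08 = 196.5384 g.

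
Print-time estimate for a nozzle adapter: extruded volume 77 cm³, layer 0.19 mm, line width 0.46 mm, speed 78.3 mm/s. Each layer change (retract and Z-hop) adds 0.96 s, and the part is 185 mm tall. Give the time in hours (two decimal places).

3.39 hours

Bead cross-section: 0.19 × 0.46 → 0.0874 mm².
Total extruded path = 77000/0.0874 = 881006.9 mm.
Print-move time = 881006.9 / 78.3, so 11251.7 s.
Layers = ⌈185/0.19⌉ = 974.
Z-hop total = 974 × 0.96, so 935.04 s.
Altogether 11251.7 + 935.04 = 12186.74 s, i.e. 3.39 hours.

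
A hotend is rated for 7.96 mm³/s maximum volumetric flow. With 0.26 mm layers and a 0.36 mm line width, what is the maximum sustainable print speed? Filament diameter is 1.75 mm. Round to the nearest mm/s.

Bead cross-section = 0.26 × 0.36 = 0.0936 mm².
v_max = Q/A = 7.96/0.0936 = 85.04 mm/s → 85 mm/s.

85 mm/s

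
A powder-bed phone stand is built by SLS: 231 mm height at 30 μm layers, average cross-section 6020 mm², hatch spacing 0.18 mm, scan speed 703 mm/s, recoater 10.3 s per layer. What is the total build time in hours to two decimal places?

123.79 hours

Layer count = ceil(231 / 0.03) = 7700.
Scan path per layer = 6020 / 0.18, so 33444.4 mm.
Laser time per layer = 33444.4 / 703 = 47.5738 s.
Per-layer time = 47.5738 + 10.3 = 57.8738 s.
7700 layers × 57.8738 s/layer = 445628.26 s, i.e. 123.79 hours.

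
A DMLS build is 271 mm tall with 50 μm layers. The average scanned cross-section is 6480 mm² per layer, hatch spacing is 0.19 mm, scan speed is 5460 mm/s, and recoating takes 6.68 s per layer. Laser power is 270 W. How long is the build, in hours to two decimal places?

19.46 hours

Layers = ⌈271/0.05⌉ = 5420.
Scan path per layer = 6480 / 0.19, so 34105.3 mm.
Per-layer scan time = 34105.3 / 5460, so 6.2464 s.
Layer cycle: 6.2464 + 6.68 → 12.9264 s.
Total: 5420 × 12.9264 s = 70061.088 s → 19.46 hours.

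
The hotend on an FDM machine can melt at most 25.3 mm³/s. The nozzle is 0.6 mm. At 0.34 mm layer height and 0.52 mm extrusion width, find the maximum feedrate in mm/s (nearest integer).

143 mm/s

A = 0.34 × 0.52, so 0.1768 mm².
Max speed = 25.3 / 0.1768 = 143.10 ≈ 143 mm/s.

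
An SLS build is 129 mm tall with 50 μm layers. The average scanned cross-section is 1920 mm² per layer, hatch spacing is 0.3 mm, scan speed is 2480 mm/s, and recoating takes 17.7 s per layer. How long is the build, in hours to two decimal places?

Layer count = ceil(129 / 0.05) = 2580.
Per-layer scan distance = 1920 / 0.3, so 6400 mm.
Per-layer scan time: 6400 / 2480 → 2.5806 s.
Time per layer = 2.5806 + 17.7 = 20.2806 s.
2580 layers × 20.2806 s/layer = 52323.948 s, i.e. 14.53 hours.

14.53 hours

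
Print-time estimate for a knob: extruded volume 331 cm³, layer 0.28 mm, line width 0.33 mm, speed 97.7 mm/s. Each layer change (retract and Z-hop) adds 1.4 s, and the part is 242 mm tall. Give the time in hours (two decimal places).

10.52 hours

Extrusion cross-section: 0.28 × 0.33 → 0.0924 mm².
Toolpath length = 331 cm³ / 0.0924 mm² = 331000 / 0.0924 = 3582251.1 mm.
Extrusion time: 3582251.1 / 97.7 → 36665.8 s.
Layer count = ceil(242 / 0.28) = 865.
Layer-change overhead = 865 × 1.4, so 1211 s.
Total = 36665.8 + 1211 = 37876.8 s = 10.52 hours.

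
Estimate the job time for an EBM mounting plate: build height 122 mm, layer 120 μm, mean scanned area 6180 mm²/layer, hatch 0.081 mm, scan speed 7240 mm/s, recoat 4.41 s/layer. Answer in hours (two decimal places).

4.22 hours

Number of layers: 122 / 0.12 → 1017 (rounded up).
Hatch length per layer: 6180 / 0.081 → 76296.3 mm.
Per-layer scan time = 76296.3 / 7240, so 10.5382 s.
Time per layer: 10.5382 + 4.41 → 14.9482 s.
Total: 1017 × 14.9482 s = 15202.3194 s → 4.22 hours.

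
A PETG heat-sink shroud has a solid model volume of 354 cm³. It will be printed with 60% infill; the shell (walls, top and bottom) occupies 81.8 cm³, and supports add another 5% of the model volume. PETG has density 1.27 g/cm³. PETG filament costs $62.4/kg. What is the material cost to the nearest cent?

$20.83

Infill region: 354 − 81.8 → 272.2 cm³.
Infill deposited = 0.60 × 272.2 = 163.32 cm³.
Support: 0.05 × 354 → 17.7 cm³.
Deposited volume: 81.8 + 163.32 + 17.7 → 262.82 cm³.
Mass: 262.82 × 1.27 → 333.7814 g.
At $62.4/kg: 333.7814/1000 × 62.4 = $20.83.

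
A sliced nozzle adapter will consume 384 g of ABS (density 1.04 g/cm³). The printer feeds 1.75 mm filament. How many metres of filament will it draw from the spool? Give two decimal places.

153.51 m

Volume = 384 g / 1.04 g·cm⁻³ = 369.2308 cm³ = 369230.8 mm³.
Filament cross-section = π × (1.75/2)² = 2.4053 mm².
L = V/A = 369230.8/2.4053 = 153507.17 mm → 153.51 m.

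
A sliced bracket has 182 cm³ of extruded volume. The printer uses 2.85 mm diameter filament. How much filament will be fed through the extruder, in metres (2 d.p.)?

28.53 m

Cross-section of 2.85 mm filament: π·(2.85/2)² = 6.3794 mm².
L = 182000 mm³ / 6.3794 mm² = 28529.33 mm, i.e. 28.53 m.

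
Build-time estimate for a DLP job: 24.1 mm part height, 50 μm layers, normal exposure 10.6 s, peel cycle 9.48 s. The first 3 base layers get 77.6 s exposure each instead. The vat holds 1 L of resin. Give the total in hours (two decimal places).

2.74 hours

Layer count = ceil(24.1 / 0.05) = 482.
Burn-in layers = 3 × (77.6 + 9.48), so 261.24 s.
Regular layers = 479 × (10.6 + 9.48), so 9618.32 s.
Total = 261.24 + 9618.32 = 9879.56 s = 2.74 hours.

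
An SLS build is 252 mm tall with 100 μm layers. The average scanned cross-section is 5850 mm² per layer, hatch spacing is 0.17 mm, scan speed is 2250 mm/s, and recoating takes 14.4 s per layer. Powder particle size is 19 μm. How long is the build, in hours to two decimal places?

20.79 hours

Layer count = ceil(252 / 0.1) = 2520.
Per-layer scan distance = 5850 / 0.17, so 34411.8 mm.
Laser time per layer = 34411.8 / 2250, so 15.2941 s.
Time per layer = 15.2941 + 14.4 = 29.6941 s.
Total: 2520 × 29.6941 s = 74829.132 s → 20.79 hours.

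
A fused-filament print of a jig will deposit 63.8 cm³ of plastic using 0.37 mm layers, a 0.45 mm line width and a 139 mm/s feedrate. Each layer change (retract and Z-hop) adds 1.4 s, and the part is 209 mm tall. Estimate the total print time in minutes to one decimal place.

Line area = 0.37 × 0.45, so 0.1665 mm².
Path length: 63800 mm³ / 0.1665 mm² → 383183.2 mm.
Print-move time: 383183.2 / 139 → 2756.7 s.
Layer count = ceil(209 / 0.37) = 565.
Layer-change overhead: 565 × 1.4 → 791 s.
Total = 2756.7 + 791 = 3547.7 s = 59.1 minutes.

59.1 minutes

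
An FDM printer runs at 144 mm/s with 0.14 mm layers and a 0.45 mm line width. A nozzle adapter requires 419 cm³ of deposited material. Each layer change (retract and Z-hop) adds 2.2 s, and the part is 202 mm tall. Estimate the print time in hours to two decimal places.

Bead cross-section: 0.14 × 0.45 → 0.063 mm².
Path length: 419000 mm³ / 0.063 mm² → 6650793.7 mm.
Extrusion time = 6650793.7 / 144 = 46186.1 s.
Number of layers: 202 / 0.14 → 1443 (rounded up).
Non-print overhead = 1443 × 2.2, so 3174.6 s.
Altogether 46186.1 + 3174.6 = 49360.7 s, i.e. 13.71 hours.

13.71 hours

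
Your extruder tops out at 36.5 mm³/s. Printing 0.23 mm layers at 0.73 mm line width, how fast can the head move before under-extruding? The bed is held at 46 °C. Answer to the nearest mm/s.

A: 0.23 × 0.73 → 0.1679 mm².
Max speed = 36.5 / 0.1679 = 217.39 ≈ 217 mm/s.

217 mm/s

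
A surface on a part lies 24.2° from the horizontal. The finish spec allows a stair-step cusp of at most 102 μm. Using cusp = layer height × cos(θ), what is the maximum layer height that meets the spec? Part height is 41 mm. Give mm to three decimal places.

Layer height = cusp / cos(24.2°) = 0.102 / 0.9121 = 0.112 mm.

0.112 mm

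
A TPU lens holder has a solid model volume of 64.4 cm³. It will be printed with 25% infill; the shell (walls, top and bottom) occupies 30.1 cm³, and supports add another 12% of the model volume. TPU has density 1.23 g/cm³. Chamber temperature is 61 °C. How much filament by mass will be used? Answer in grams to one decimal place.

57.1 g

Interior volume = 64.4 − 30.1, so 34.3 cm³.
Deposited infill = 0.25 × 34.3, so 8.575 cm³.
Support = 0.12 × 64.4, so 7.728 cm³.
Total extruded = 30.1 + 8.575 + 7.728 = 46.403 cm³.
Mass = 46.403 × 1.23, so 57.07569 g.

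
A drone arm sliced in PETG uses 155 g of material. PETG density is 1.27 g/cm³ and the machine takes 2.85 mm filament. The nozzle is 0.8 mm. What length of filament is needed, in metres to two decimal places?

Extruded volume: 155/1.27 = 122.0472 cm³ (122047.2 mm³).
Cross-section of 2.85 mm filament: π·(2.85/2)² = 6.3794 mm².
L = V/A = 122047.2/6.3794 = 19131.45 mm → 19.13 m.

19.13 m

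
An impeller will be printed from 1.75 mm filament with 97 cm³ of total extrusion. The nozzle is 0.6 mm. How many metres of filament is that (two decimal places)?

Cross-section of 1.75 mm filament: π·(1.75/2)² = 2.4053 mm².
L = 97000 mm³ / 2.4053 mm² = 40327.61 mm, i.e. 40.33 m.

40.33 m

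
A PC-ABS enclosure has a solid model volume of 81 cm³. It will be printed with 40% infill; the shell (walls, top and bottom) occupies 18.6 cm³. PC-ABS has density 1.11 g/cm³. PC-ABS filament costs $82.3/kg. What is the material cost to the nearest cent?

Infill region = 81 − 18.6, so 62.4 cm³.
Deposited infill = 0.40 × 62.4 = 24.96 cm³.
Total extruded = 18.6 + 24.96 = 43.56 cm³.
Mass: 43.56 × 1.11 → 48.3516 g.
At $82.3/kg: 48.3516/1000 × 82.3 = $3.98.

$3.98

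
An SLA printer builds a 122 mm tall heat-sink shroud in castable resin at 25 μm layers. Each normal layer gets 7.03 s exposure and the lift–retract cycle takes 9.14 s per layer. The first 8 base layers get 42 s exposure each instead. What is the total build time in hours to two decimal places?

22.00 hours

Layers = ⌈122/0.025⌉ = 4880.
Bottom layers = 8 × (42 + 9.14) = 409.12 s.
Remaining layers: 4872 × (7.03 + 9.14) → 78780.24 s.
Total = 409.12 + 78780.24 = 79189.36 s = 22.00 hours.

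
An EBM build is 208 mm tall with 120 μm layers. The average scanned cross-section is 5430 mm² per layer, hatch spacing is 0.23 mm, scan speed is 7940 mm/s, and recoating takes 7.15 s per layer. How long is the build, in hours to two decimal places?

Number of layers: 208 / 0.12 → 1734 (rounded up).
Hatch length per layer = 5430 / 0.23 = 23608.7 mm.
Per-layer scan time = 23608.7 / 7940 = 2.9734 s.
Per-layer time = 2.9734 + 7.15 = 10.1234 s.
1734 layers × 10.1234 s/layer = 17553.9756 s, i.e. 4.88 hours.

4.88 hours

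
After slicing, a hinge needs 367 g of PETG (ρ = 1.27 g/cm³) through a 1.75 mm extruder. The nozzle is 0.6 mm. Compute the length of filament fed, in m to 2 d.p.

120.14 m

Extruded volume: 367/1.27 = 288.9764 cm³ (288976.4 mm³).
Filament cross-section = π × (1.75/2)² = 2.4053 mm².
Length = 288976.4 / 2.4053 = 120141.52 mm = 120.14 m.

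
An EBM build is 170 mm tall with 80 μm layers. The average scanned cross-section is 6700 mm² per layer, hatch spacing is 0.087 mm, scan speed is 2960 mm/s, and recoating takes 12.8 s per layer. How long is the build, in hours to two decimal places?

Layers = ⌈170/0.08⌉ = 2125.
Scan path per layer: 6700 / 0.087 → 77011.5 mm.
Scan time per layer: 77011.5 / 2960 → 26.0174 s.
Time per layer = 26.0174 + 12.8, so 38.8174 s.
Build time = 2125 × 38.8174 = 82486.975 s = 22.91 hours.

22.91 hours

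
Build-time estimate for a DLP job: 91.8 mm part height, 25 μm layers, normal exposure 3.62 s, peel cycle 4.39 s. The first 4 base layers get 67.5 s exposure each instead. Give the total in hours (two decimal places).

Layer count = ceil(91.8 / 0.025) = 3672.
Base layers: 4 × (67.5 + 4.39) → 287.56 s.
Regular layers: 3668 × (3.62 + 4.39) → 29380.68 s.
Sum: 287.56 + 29380.68 = 29668.24 s → 8.24 hours.

8.24 hours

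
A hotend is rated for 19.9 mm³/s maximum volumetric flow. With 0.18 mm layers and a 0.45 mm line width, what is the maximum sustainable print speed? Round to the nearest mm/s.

Extrusion cross-section = 0.18 × 0.45, so 0.081 mm².
v_max = Q/A = 19.9/0.081 = 245.68 mm/s → 246 mm/s.

246 mm/s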